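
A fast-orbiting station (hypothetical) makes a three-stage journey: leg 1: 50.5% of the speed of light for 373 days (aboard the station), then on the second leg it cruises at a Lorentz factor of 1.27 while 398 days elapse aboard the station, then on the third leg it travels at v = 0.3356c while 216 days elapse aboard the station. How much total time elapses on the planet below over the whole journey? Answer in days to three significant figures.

Leg 1: β = 0.505; γ = 1/√(1 − 0.505²) = 1/√0.7450 = 1.159; Δt_1 = 1.159 × 373 = 432.2 days.
Leg 2: γ = 1.27; Δt_2 = 1.270 × 398 = 505.5 days.
Leg 3: γ = 1/√(1 − 0.3356²) = 1/√0.8874 = 1.062; Δt_3 = 1.062 × 216 = 229.3 days.
Total: 432.2 + 505.5 + 229.3 days.

Δt = 1170 days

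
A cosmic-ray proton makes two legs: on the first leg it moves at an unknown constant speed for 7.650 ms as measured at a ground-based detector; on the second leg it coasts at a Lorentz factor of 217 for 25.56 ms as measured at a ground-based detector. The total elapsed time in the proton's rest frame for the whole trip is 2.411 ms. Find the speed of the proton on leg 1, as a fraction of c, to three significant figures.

β = 0.954

Leg 1: speed unknown; τ_1 = 7.650/γ_1.
Leg 2: γ = 217; τ_2 = 25.56/217.0 = 0.1178 ms.
Total proper time: τ_1 + 0.1178 = 2.411, so τ_1 = 2.411 − 0.1178 = 2.293 ms.
γ_1 = 7.650/2.293 = 3.336; β = √(1 − 1/γ²) = √0.9101.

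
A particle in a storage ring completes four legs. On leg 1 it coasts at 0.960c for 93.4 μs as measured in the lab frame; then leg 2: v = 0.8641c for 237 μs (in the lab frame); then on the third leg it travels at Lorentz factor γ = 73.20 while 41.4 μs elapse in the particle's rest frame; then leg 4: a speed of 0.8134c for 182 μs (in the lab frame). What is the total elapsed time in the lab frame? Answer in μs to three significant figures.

Leg 1: 93.4 μs is already measured in the lab frame.
Leg 2: 237 μs is already measured in the lab frame.
Leg 3: γ = 73.20; Δt_3 = 73.20 × 41.4 = 3030 μs.
Leg 4: 182 μs is already measured in the lab frame.
Total: 93.40 + 237.0 + 3030 + 182.0 μs.

Δt = 3540 μs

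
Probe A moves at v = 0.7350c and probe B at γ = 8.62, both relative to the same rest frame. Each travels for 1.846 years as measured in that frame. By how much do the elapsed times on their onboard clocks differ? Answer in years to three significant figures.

|τ_A − τ_B| = 1.04 years

A: γ = 1/√(1 − 0.7350²) = 1/√0.4598 = 1.475; τ_A = 1.846/1.475 = 1.252 years.
B: γ = 8.62; τ_B = 1.846/8.620 = 0.2142 years.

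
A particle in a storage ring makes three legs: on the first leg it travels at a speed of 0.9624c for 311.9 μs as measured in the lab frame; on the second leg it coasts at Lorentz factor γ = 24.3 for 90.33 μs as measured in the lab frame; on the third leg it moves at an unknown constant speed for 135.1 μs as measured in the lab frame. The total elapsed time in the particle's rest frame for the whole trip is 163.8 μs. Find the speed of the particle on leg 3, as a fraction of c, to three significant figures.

Leg 1: γ = 1/√(1 − 0.9624²) = 1/√0.07379 = 3.681; τ_1 = 311.9/3.681 = 84.72 μs.
Leg 2: γ = 24.3; τ_2 = 90.33/24.30 = 3.717 μs.
Leg 3: speed unknown; τ_3 = 135.1/γ_3.
Total proper time: 84.72 + 3.717 + τ_3 = 163.8, so τ_3 = 163.8 − 88.44 = 75.36 μs.
γ_3 = 135.1/75.36 = 1.793; β = √(1 − 1/γ²) = √0.6889.

β = 0.830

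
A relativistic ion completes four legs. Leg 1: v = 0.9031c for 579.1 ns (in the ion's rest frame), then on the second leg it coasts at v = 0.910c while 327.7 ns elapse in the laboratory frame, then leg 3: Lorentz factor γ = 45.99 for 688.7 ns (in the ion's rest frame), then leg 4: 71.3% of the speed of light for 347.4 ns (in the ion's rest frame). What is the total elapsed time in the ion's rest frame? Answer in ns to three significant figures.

τ = 1750 ns

Leg 1: 579.1 ns is already measured in the ion's rest frame.
Leg 2: γ = 1/√(1 − 0.910²) = 1/√0.1719 = 2.412; τ_2 = 327.7/2.412 = 135.9 ns.
Leg 3: 688.7 ns is already measured in the ion's rest frame.
Leg 4: 347.4 ns is already measured in the ion's rest frame.
Total: 579.1 + 135.9 + 688.7 + 347.4 ns.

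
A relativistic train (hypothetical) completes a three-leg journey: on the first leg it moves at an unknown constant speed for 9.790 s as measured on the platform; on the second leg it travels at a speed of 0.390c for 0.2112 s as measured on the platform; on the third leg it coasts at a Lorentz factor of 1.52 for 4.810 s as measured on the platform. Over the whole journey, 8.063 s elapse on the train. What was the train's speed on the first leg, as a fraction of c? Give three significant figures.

β = 0.877

Leg 1: speed unknown; τ_1 = 9.790/γ_1.
Leg 2: γ = 1/√(1 − 0.390²) = 1/√0.8479 = 1.086; τ_2 = 0.2112/1.086 = 0.1945 s.
Leg 3: γ = 1.52; τ_3 = 4.810/1.520 = 3.164 s.
Total proper time: τ_1 + 0.1945 + 3.164 = 8.063, so τ_1 = 8.063 − 3.359 = 4.704 s.
γ_1 = 9.790/4.704 = 2.081; β = √(1 − 1/γ²) = √0.7691.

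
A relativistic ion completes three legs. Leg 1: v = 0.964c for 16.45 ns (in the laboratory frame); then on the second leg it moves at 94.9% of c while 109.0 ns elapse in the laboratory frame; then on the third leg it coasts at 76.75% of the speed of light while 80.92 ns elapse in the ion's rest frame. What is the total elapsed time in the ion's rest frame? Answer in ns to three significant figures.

Leg 1: γ = 1/√(1 − 0.964²) = 1/√0.07070 = 3.761; τ_1 = 16.45/3.761 = 4.374 ns.
Leg 2: β = 0.949; γ = 1/√(1 − 0.949²) = 1/√0.09940 = 3.172; τ_2 = 109.0/3.172 = 34.37 ns.
Leg 3: 80.92 ns is already measured in the ion's rest frame.
Total: 4.374 + 34.37 + 80.92 ns.

τ = 120 ns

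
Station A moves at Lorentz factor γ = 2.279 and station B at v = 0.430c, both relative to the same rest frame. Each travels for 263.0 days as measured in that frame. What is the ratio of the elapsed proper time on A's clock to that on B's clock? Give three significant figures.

τ_A/τ_B = 0.486

A: γ = 2.279. B: γ = 1/√(1 − 0.430²) = 1/√0.8151 = 1.108.
τ_A/τ_B = γ_B/γ_A = 1.108/2.279 = 0.4860, so τ_A/τ_B = 0.4860.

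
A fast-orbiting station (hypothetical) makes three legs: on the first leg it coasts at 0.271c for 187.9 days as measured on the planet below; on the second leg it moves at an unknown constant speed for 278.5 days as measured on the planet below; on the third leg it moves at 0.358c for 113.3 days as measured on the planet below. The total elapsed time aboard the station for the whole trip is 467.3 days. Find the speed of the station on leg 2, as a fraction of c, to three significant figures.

β = 0.761

Leg 1: γ = 1/√(1 − 0.271²) = 1/√0.9266 = 1.039; τ_1 = 187.9/1.039 = 180.9 days.
Leg 2: speed unknown; τ_2 = 278.5/γ_2.
Leg 3: γ = 1/√(1 − 0.358²) = 1/√0.8718 = 1.071; τ_3 = 113.3/1.071 = 105.8 days.
Total proper time: 180.9 + τ_2 + 105.8 = 467.3, so τ_2 = 467.3 − 286.7 = 180.6 days.
γ_2 = 278.5/180.6 = 1.542; β = √(1 − 1/γ²) = √0.5793.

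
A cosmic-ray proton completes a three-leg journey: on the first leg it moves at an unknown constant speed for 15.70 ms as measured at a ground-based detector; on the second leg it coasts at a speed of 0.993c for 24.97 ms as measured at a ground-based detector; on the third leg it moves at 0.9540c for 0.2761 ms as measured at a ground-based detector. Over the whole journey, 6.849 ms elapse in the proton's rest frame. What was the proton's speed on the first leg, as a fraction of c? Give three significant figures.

Leg 1: speed unknown; τ_1 = 15.70/γ_1.
Leg 2: γ = 1/√(1 − 0.993²) = 1/√0.01395 = 8.466; τ_2 = 24.97/8.466 = 2.949 ms.
Leg 3: γ = 1/√(1 − 0.9540²) = 1/√0.08988 = 3.335; τ_3 = 0.2761/3.335 = 0.08278 ms.
Total proper time: τ_1 + 2.949 + 0.08278 = 6.849, so τ_1 = 6.849 − 3.032 = 3.817 ms.
γ_1 = 15.70/3.817 = 4.113; β = √(1 − 1/γ²) = √0.9409.

β = 0.970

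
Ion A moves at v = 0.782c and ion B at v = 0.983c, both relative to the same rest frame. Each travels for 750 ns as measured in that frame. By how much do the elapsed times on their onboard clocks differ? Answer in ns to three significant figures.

|τ_A − τ_B| = 330 ns

A: γ = 1/√(1 − 0.782²) = 1/√0.3885 = 1.604; τ_A = 750/1.604 = 467.5 ns.
B: γ = 1/√(1 − 0.983²) = 1/√0.03371 = 5.446; τ_B = 750/5.446 = 137.7 ns.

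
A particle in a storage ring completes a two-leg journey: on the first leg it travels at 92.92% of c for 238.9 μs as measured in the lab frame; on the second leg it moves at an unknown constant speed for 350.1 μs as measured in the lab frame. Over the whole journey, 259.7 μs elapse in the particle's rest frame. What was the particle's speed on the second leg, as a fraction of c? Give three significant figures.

β = 0.872

Leg 1: β = 0.9292; γ = 1/√(1 − 0.9292²) = 1/√0.1366 = 2.706; τ_1 = 238.9/2.706 = 88.29 μs.
Leg 2: speed unknown; τ_2 = 350.1/γ_2.
Total proper time: 88.29 + τ_2 = 259.7, so τ_2 = 259.7 − 88.29 = 171.4 μs.
γ_2 = 350.1/171.4 = 2.042; β = √(1 − 1/γ²) = √0.7603.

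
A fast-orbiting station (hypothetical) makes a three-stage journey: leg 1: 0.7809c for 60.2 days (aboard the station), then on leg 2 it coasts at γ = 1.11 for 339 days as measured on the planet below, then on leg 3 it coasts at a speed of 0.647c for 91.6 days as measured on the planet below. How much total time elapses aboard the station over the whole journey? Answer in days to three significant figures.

τ = 435 days

Leg 1: 60.2 days is already measured aboard the station.
Leg 2: γ = 1.11; τ_2 = 339/1.110 = 305.4 days.
Leg 3: γ = 1/√(1 − 0.647²) = 1/√0.5814 = 1.311; τ_3 = 91.6/1.311 = 69.84 days.
Total: 60.20 + 305.4 + 69.84 days.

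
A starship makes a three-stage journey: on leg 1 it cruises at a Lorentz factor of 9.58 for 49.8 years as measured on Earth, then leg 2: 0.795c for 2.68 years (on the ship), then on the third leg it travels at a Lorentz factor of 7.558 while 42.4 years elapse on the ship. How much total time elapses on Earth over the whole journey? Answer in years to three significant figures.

Leg 1: 49.8 years is already measured on Earth.
Leg 2: γ = 1/√(1 − 0.795²) = 1/√0.3680 = 1.649; Δt_2 = 1.649 × 2.68 = 4.418 years.
Leg 3: γ = 7.558; Δt_3 = 7.558 × 42.4 = 320.5 years.
Total: 49.80 + 4.418 + 320.5 years.

Δt = 375 years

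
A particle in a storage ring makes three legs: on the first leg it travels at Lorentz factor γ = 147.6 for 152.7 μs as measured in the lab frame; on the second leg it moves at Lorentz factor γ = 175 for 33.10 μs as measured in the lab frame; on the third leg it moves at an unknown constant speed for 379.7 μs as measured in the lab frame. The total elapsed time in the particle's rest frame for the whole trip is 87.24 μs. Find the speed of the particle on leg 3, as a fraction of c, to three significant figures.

Leg 1: γ = 147.6; τ_1 = 152.7/147.6 = 1.035 μs.
Leg 2: γ = 175; τ_2 = 33.10/175.0 = 0.1891 μs.
Leg 3: speed unknown; τ_3 = 379.7/γ_3.
Total proper time: 1.035 + 0.1891 + τ_3 = 87.24, so τ_3 = 87.24 − 1.224 = 86.02 μs.
γ_3 = 379.7/86.02 = 4.414; β = √(1 − 1/γ²) = √0.9487.

β = 0.974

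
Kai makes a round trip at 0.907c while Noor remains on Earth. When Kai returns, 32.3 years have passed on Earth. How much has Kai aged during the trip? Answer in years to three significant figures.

τ = 13.6 years

γ = 1/√(1 − 0.907²) = 1/√0.1774 = 2.375
Kai's clock measures proper time along the trip: τ = Δt/γ = 32.3/2.375 years.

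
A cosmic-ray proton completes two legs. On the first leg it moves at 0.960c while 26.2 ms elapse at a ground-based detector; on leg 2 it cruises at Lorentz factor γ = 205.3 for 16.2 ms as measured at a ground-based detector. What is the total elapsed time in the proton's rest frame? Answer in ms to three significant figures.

τ = 7.41 ms

Leg 1: γ = 1/√(1 − 0.960²) = 25/7 ≈ 3.571; τ_1 = 26.2/3.571 = 7.336 ms.
Leg 2: γ = 205.3; τ_2 = 16.2/205.3 = 0.07891 ms.
Total: 7.336 + 0.07891 ms.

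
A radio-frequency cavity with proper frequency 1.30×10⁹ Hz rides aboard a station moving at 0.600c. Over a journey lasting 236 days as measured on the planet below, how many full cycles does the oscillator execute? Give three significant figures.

γ = 1/√(1 − 0.600²) = 5/4 = 1.250
The oscillator's own cycle count is N = f × τ where τ is the proper time aboard the station. τ = Δt/γ = 236/1.250 = 188.8 days = 1.631×10⁷ s.
N = 1.30×10⁹ × 1.631×10⁷ = 2.121×10¹⁶.

N = 2.12×10¹⁶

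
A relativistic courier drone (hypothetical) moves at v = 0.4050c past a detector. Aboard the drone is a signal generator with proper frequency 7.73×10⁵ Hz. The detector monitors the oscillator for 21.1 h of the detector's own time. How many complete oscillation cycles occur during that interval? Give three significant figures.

γ = 1/√(1 − 0.4050²) = 1/√0.8360 = 1.094
During 21.1 h of lab time, the oscillator's proper time advances by τ = Δt/γ = 21.1/1.094 = 19.29 h = 6.945×10⁴ s.
N = f × τ = 7.73×10⁵ × 6.945×10⁴ = 5.369×10¹⁰.

N = 5.37×10¹⁰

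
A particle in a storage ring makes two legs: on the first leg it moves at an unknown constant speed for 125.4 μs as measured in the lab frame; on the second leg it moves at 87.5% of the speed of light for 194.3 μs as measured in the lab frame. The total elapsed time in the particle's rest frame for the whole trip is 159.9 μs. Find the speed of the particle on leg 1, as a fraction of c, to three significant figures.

Leg 1: speed unknown; τ_1 = 125.4/γ_1.
Leg 2: β = 0.875; γ = 1/√(1 − 0.875²) = 1/√0.2344 = 2.066; τ_2 = 194.3/2.066 = 94.07 μs.
Total proper time: τ_1 + 94.07 = 159.9, so τ_1 = 159.9 − 94.07 = 65.83 μs.
γ_1 = 125.4/65.83 = 1.905; β = √(1 − 1/γ²) = √0.7244.

β = 0.851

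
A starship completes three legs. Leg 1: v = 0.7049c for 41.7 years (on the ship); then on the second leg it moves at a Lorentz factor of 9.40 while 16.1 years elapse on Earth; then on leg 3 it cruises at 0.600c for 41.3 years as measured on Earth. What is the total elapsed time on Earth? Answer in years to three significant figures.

Leg 1: γ = 1/√(1 − 0.7049²) = 1/√0.5031 = 1.410; Δt_1 = 1.410 × 41.7 = 58.79 years.
Leg 2: 16.1 years is already measured on Earth.
Leg 3: 41.3 years is already measured on Earth.
Total: 58.79 + 16.10 + 41.30 years.

Δt = 116 years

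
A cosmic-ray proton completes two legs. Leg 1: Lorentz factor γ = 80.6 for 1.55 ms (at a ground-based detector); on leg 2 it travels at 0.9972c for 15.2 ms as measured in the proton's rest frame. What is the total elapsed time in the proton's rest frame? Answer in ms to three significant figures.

τ = 15.2 ms

Leg 1: γ = 80.6; τ_1 = 1.55/80.60 = 0.01923 ms.
Leg 2: 15.2 ms is already measured in the proton's rest frame.
Total: 0.01923 + 15.20 ms.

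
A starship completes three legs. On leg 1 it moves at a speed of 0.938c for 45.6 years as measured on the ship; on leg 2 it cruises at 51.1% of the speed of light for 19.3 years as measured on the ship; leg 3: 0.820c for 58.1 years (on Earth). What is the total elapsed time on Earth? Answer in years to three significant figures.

Δt = 212 years

Leg 1: γ = 1/√(1 − 0.938²) = 1/√0.1202 = 2.885; Δt_1 = 2.885 × 45.6 = 131.6 years.
Leg 2: β = 0.511; γ = 1/√(1 − 0.511²) = 1/√0.7389 = 1.163; Δt_2 = 1.163 × 19.3 = 22.45 years.
Leg 3: 58.1 years is already measured on Earth.
Total: 131.6 + 22.45 + 58.10 years.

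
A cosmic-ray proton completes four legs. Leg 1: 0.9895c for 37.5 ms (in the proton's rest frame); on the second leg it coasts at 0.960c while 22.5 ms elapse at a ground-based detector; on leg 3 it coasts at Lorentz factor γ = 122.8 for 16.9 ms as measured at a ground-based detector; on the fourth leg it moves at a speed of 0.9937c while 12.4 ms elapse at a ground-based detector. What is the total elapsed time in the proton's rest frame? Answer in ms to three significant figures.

Leg 1: 37.5 ms is already measured in the proton's rest frame.
Leg 2: γ = 1/√(1 − 0.960²) = 25/7 ≈ 3.571; τ_2 = 22.5/3.571 = 6.300 ms.
Leg 3: γ = 122.8; τ_3 = 16.9/122.8 = 0.1376 ms.
Leg 4: γ = 1/√(1 − 0.9937²) = 1/√0.01256 = 8.923; τ_4 = 12.4/8.923 = 1.390 ms.
Total: 37.50 + 6.300 + 0.1376 + 1.390 ms.

τ = 45.3 ms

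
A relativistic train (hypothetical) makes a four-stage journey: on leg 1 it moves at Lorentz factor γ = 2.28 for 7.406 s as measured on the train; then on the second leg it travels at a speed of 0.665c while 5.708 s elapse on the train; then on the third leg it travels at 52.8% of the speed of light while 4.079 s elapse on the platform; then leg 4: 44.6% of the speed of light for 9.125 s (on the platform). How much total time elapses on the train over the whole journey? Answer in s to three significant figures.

τ = 24.7 s

Leg 1: 7.406 s is already measured on the train.
Leg 2: 5.708 s is already measured on the train.
Leg 3: β = 0.528; γ = 1/√(1 − 0.528²) = 1/√0.7212 = 1.178; τ_3 = 4.079/1.178 = 3.464 s.
Leg 4: β = 0.446; γ = 1/√(1 − 0.446²) = 1/√0.8011 = 1.117; τ_4 = 9.125/1.117 = 8.167 s.
Total: 7.406 + 5.708 + 3.464 + 8.167 s.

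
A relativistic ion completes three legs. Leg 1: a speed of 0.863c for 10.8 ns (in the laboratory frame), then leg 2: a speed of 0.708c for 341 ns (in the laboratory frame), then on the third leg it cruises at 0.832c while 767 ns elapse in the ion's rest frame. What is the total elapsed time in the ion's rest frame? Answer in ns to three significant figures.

Leg 1: γ = 1/√(1 − 0.863²) = 1/√0.2552 = 1.979; τ_1 = 10.8/1.979 = 5.456 ns.
Leg 2: γ = 1/√(1 − 0.708²) = 1/√0.4987 = 1.416; τ_2 = 341/1.416 = 240.8 ns.
Leg 3: 767 ns is already measured in the ion's rest frame.
Total: 5.456 + 240.8 + 767.0 ns.

τ = 1010 ns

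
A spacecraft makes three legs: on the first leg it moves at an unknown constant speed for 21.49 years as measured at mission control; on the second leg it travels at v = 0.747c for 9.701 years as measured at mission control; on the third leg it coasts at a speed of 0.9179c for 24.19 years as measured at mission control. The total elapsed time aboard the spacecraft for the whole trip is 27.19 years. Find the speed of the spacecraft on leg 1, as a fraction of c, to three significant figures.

Leg 1: speed unknown; τ_1 = 21.49/γ_1.
Leg 2: γ = 1/√(1 − 0.747²) = 1/√0.4420 = 1.504; τ_2 = 9.701/1.504 = 6.449 years.
Leg 3: γ = 1/√(1 − 0.9179²) = 1/√0.1575 = 2.520; τ_3 = 24.19/2.520 = 9.599 years.
Total proper time: τ_1 + 6.449 + 9.599 = 27.19, so τ_1 = 27.19 − 16.05 = 11.14 years.
γ_1 = 21.49/11.14 = 1.929; β = √(1 − 1/γ²) = √0.7312.

β = 0.855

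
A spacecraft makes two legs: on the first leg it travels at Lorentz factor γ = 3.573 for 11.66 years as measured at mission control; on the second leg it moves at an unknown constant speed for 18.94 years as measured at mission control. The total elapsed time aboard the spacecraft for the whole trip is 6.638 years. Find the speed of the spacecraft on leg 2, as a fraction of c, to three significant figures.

Leg 1: γ = 3.573; τ_1 = 11.66/3.573 = 3.263 years.
Leg 2: speed unknown; τ_2 = 18.94/γ_2.
Total proper time: 3.263 + τ_2 = 6.638, so τ_2 = 6.638 − 3.263 = 3.375 years.
γ_2 = 18.94/3.375 = 5.612; β = √(1 − 1/γ²) = √0.9683.

β = 0.984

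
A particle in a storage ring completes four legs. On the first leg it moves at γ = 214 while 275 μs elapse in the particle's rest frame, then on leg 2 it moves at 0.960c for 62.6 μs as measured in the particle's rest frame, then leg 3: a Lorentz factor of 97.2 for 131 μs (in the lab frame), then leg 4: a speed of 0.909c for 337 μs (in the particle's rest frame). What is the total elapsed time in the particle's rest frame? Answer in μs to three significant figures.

Leg 1: 275 μs is already measured in the particle's rest frame.
Leg 2: 62.6 μs is already measured in the particle's rest frame.
Leg 3: γ = 97.2; τ_3 = 131/97.20 = 1.348 μs.
Leg 4: 337 μs is already measured in the particle's rest frame.
Total: 275.0 + 62.60 + 1.348 + 337.0 μs.

τ = 676 μs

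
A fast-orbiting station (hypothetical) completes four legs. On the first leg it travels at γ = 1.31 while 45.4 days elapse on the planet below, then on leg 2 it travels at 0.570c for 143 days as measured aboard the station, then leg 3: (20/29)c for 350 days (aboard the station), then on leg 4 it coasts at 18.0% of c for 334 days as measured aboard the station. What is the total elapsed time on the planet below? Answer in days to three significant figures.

Leg 1: 45.4 days is already measured on the planet below.
Leg 2: γ = 1/√(1 − 0.570²) = 1/√0.6751 = 1.217; Δt_2 = 1.217 × 143 = 174.0 days.
Leg 3: γ = 1/√(1 − (20/29)²) = 29/21 ≈ 1.381; Δt_3 = 1.381 × 350 = 483.3 days.
Leg 4: β = 0.180; γ = 1/√(1 − 0.180²) = 1/√0.9676 = 1.017; Δt_4 = 1.017 × 334 = 339.5 days.
Total: 45.40 + 174.0 + 483.3 + 339.5 days.

Δt = 1040 days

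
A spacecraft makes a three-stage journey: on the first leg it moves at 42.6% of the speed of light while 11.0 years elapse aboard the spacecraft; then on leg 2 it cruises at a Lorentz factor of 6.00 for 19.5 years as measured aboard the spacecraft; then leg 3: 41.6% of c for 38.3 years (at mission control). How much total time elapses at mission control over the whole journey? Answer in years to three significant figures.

Δt = 167 years

Leg 1: β = 0.426; γ = 1/√(1 − 0.426²) = 1/√0.8185 = 1.105; Δt_1 = 1.105 × 11.0 = 12.16 years.
Leg 2: γ = 6.00; Δt_2 = 6.000 × 19.5 = 117.0 years.
Leg 3: 38.3 years is already measured at mission control.
Total: 12.16 + 117.0 + 38.30 years.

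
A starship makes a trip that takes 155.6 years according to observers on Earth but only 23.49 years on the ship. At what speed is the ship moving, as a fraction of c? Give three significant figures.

The proper time is measured on the ship (both events occur at the ship's location); Δt is measured on Earth. γ = Δt/τ = 155.6/23.49 = 6.624.
β = √(1 − 1/γ²) = √(1 − 0.02279) = √0.9772

v = 0.989c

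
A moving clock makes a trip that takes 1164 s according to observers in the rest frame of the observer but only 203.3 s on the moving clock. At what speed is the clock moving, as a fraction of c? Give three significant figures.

The proper time is measured on the moving clock (both events occur at the clock's location); Δt is measured in the rest frame of the observer. γ = Δt/τ = 1164/203.3 = 5.726.
β = √(1 − 1/γ²) = √(1 − 0.03050) = √0.9695

β = 0.985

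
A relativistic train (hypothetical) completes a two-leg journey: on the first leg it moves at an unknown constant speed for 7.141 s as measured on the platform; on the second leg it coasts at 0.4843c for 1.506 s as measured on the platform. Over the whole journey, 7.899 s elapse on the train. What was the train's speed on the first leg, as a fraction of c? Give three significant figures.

β = 0.388

Leg 1: speed unknown; τ_1 = 7.141/γ_1.
Leg 2: γ = 1/√(1 − 0.4843²) = 1/√0.7655 = 1.143; τ_2 = 1.506/1.143 = 1.318 s.
Total proper time: τ_1 + 1.318 = 7.899, so τ_1 = 7.899 − 1.318 = 6.581 s.
γ_1 = 7.141/6.581 = 1.085; β = √(1 − 1/γ²) = √0.1506.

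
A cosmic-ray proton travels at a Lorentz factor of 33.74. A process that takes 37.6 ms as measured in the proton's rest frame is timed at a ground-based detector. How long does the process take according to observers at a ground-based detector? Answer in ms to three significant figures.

γ = 33.74
The interval measured in the proton's rest frame is the proper time (both events occur at the same place in that frame); the lab-frame interval is Δt = γτ = 33.74 × 37.6 ms.

Δt = 1270 ms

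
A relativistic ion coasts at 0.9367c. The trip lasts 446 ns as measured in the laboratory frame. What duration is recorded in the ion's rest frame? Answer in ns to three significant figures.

τ = 156 ns

γ = 1/√(1 − 0.9367²) = 1/√0.1226 = 2.856
The interval measured in the laboratory frame is the dilated one; the clock in the ion's rest frame measures the proper time τ = Δt/γ = 446/2.856 ns.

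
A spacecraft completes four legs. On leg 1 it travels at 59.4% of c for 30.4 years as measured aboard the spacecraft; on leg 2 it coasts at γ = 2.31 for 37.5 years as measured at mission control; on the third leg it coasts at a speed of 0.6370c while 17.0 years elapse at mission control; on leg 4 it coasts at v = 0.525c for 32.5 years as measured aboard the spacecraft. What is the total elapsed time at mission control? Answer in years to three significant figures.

Δt = 130 years

Leg 1: β = 0.594; γ = 1/√(1 − 0.594²) = 1/√0.6472 = 1.243; Δt_1 = 1.243 × 30.4 = 37.79 years.
Leg 2: 37.5 years is already measured at mission control.
Leg 3: 17.0 years is already measured at mission control.
Leg 4: γ = 1/√(1 − 0.525²) = 1/√0.7244 = 1.175; Δt_4 = 1.175 × 32.5 = 38.19 years.
Total: 37.79 + 37.50 + 17.00 + 38.19 years.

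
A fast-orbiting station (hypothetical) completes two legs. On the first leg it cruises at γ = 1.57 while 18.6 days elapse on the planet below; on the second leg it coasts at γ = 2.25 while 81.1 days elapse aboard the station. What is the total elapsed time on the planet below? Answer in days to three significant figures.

Leg 1: 18.6 days is already measured on the planet below.
Leg 2: γ = 2.25; Δt_2 = 2.250 × 81.1 = 182.5 days.
Total: 18.60 + 182.5 days.

Δt = 201 days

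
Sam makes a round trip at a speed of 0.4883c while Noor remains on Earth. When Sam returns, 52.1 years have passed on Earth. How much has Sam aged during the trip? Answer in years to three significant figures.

τ = 45.5 years

γ = 1/√(1 − 0.4883²) = 1/√0.7616 = 1.146
Sam's clock measures proper time along the trip: τ = Δt/γ = 52.1/1.146 years.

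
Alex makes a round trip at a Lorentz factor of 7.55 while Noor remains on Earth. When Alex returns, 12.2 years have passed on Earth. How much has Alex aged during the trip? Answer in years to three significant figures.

τ = 1.62 years

γ = 7.55
Alex's clock measures proper time along the trip: τ = Δt/γ = 12.2/7.550 years.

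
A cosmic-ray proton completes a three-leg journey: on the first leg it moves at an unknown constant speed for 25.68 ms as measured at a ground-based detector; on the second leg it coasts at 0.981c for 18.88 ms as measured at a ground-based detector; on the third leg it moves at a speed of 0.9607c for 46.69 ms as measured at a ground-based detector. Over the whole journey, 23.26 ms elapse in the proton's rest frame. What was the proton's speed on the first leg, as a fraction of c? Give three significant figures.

β = 0.966

Leg 1: speed unknown; τ_1 = 25.68/γ_1.
Leg 2: γ = 1/√(1 − 0.981²) = 1/√0.03764 = 5.154; τ_2 = 18.88/5.154 = 3.663 ms.
Leg 3: γ = 1/√(1 − 0.9607²) = 1/√0.07706 = 3.602; τ_3 = 46.69/3.602 = 12.96 ms.
Total proper time: τ_1 + 3.663 + 12.96 = 23.26, so τ_1 = 23.26 − 16.62 = 6.637 ms.
γ_1 = 25.68/6.637 = 3.870; β = √(1 − 1/γ²) = √0.9332.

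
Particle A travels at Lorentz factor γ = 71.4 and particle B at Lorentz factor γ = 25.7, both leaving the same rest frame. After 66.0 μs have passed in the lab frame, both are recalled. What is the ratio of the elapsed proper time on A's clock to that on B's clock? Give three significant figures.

τ_A/τ_B = 0.360

A: γ = 71.4. B: γ = 25.7.
τ_A/τ_B = γ_B/γ_A = 25.70/71.40 = 0.3599, so τ_A/τ_B = 0.3599.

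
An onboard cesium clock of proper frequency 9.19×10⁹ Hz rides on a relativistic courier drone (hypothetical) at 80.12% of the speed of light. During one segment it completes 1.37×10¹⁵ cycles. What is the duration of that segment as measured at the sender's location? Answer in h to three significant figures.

Δt = 69.2 h

β = 0.8012; γ = 1/√(1 − 0.8012²) = 1/√0.3581 = 1.671
Proper time for N cycles: τ = N/f = 1.37×10¹⁵/(9.19×10⁹) = 1.491×10⁵ s = 41.41 h.
Lab-frame duration Δt = γτ = 1.671 × 41.41 = 69.20 h.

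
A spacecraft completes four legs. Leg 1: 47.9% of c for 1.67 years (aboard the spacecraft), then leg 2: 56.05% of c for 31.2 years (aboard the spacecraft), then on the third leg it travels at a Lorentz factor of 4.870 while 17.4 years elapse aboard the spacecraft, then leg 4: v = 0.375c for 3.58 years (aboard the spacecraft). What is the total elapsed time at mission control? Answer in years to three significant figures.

Leg 1: β = 0.479; γ = 1/√(1 − 0.479²) = 1/√0.7706 = 1.139; Δt_1 = 1.139 × 1.67 = 1.902 years.
Leg 2: β = 0.5605; γ = 1/√(1 − 0.5605²) = 1/√0.6858 = 1.208; Δt_2 = 1.208 × 31.2 = 37.67 years.
Leg 3: γ = 4.870; Δt_3 = 4.870 × 17.4 = 84.74 years.
Leg 4: γ = 1/√(1 − 0.375²) = 1/√0.8594 = 1.079; Δt_4 = 1.079 × 3.58 = 3.862 years.
Total: 1.902 + 37.67 + 84.74 + 3.862 years.

Δt = 128 years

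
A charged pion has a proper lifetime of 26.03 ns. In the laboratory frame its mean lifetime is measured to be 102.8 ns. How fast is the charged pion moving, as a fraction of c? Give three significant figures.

γ = Δt/τ₀ = 102.8/26.03 = 3.949
β = √(1 − 1/γ²) = √(1 − 0.06412) = √0.9359

v = 0.967c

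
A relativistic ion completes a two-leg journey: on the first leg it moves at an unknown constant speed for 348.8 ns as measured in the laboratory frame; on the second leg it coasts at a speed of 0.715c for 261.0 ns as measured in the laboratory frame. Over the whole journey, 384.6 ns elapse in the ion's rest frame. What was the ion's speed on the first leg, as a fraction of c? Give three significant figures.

Leg 1: speed unknown; τ_1 = 348.8/γ_1.
Leg 2: γ = 1/√(1 − 0.715²) = 1/√0.4888 = 1.430; τ_2 = 261.0/1.430 = 182.5 ns.
Total proper time: τ_1 + 182.5 = 384.6, so τ_1 = 384.6 − 182.5 = 202.1 ns.
γ_1 = 348.8/202.1 = 1.726; β = √(1 − 1/γ²) = √0.6642.

β = 0.815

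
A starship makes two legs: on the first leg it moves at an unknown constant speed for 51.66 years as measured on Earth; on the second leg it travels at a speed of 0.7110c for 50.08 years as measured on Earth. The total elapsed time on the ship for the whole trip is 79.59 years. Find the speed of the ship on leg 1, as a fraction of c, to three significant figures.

β = 0.512

Leg 1: speed unknown; τ_1 = 51.66/γ_1.
Leg 2: γ = 1/√(1 − 0.7110²) = 1/√0.4945 = 1.422; τ_2 = 50.08/1.422 = 35.22 years.
Total proper time: τ_1 + 35.22 = 79.59, so τ_1 = 79.59 − 35.22 = 44.37 years.
γ_1 = 51.66/44.37 = 1.164; β = √(1 − 1/γ²) = √0.2622.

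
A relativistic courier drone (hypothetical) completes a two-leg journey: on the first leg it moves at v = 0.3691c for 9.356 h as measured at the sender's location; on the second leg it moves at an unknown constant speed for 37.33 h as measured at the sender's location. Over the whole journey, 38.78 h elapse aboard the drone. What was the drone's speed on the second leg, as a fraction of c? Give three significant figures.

β = 0.592

Leg 1: γ = 1/√(1 − 0.3691²) = 1/√0.8638 = 1.076; τ_1 = 9.356/1.076 = 8.695 h.
Leg 2: speed unknown; τ_2 = 37.33/γ_2.
Total proper time: 8.695 + τ_2 = 38.78, so τ_2 = 38.78 − 8.695 = 30.08 h.
γ_2 = 37.33/30.08 = 1.241; β = √(1 − 1/γ²) = √0.3505.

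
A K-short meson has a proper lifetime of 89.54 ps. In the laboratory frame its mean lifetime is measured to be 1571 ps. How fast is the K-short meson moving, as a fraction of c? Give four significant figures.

v = 0.9984c

γ = Δt/τ₀ = 1571/89.54 = 17.55
β = √(1 − 1/γ²) = √(1 − 0.003248) = √0.9968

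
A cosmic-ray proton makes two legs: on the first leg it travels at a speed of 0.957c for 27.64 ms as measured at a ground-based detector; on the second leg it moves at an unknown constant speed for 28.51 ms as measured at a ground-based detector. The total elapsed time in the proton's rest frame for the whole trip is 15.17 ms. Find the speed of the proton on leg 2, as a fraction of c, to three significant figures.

Leg 1: γ = 1/√(1 − 0.957²) = 1/√0.08415 = 3.447; τ_1 = 27.64/3.447 = 8.018 ms.
Leg 2: speed unknown; τ_2 = 28.51/γ_2.
Total proper time: 8.018 + τ_2 = 15.17, so τ_2 = 15.17 − 8.018 = 7.152 ms.
γ_2 = 28.51/7.152 = 3.986; β = √(1 − 1/γ²) = √0.9371.

β = 0.968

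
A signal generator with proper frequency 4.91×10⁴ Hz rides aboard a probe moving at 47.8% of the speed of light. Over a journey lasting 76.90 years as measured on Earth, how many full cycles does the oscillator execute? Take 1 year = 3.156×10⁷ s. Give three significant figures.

N = 1.05×10¹⁴

β = 0.478; γ = 1/√(1 − 0.478²) = 1/√0.7715 = 1.138
The oscillator's own cycle count is N = f × τ where τ is the proper time aboard the probe. τ = Δt/γ = 76.90/1.138 = 67.55 years = 2.132×10⁹ s.
N = 4.91×10⁴ × 2.132×10⁹ = 1.047×10¹⁴.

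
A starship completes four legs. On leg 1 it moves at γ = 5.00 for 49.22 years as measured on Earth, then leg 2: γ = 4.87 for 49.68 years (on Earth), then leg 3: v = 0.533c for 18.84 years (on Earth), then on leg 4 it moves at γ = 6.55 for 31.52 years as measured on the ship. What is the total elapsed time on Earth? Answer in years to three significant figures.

Δt = 324 years

Leg 1: 49.22 years is already measured on Earth.
Leg 2: 49.68 years is already measured on Earth.
Leg 3: 18.84 years is already measured on Earth.
Leg 4: γ = 6.55; Δt_4 = 6.550 × 31.52 = 206.5 years.
Total: 49.22 + 49.68 + 18.84 + 206.5 years.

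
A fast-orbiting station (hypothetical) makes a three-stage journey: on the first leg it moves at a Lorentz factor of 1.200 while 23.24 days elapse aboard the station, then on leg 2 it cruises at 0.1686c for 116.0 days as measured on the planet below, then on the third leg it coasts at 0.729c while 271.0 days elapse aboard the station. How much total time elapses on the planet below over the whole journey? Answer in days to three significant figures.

Δt = 540 days

Leg 1: γ = 1.200; Δt_1 = 1.200 × 23.24 = 27.89 days.
Leg 2: 116.0 days is already measured on the planet below.
Leg 3: γ = 1/√(1 − 0.729²) = 1/√0.4686 = 1.461; Δt_3 = 1.461 × 271.0 = 395.9 days.
Total: 27.89 + 116.0 + 395.9 days.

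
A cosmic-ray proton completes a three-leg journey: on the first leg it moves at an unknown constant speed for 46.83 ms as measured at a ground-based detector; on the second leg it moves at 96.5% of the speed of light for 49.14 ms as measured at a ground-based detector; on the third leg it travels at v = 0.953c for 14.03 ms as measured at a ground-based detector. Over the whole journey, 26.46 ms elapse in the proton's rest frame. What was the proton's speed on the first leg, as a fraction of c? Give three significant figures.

Leg 1: speed unknown; τ_1 = 46.83/γ_1.
Leg 2: β = 0.965; γ = 1/√(1 − 0.965²) = 1/√0.06878 = 3.813; τ_2 = 49.14/3.813 = 12.89 ms.
Leg 3: γ = 1/√(1 − 0.953²) = 1/√0.09179 = 3.301; τ_3 = 14.03/3.301 = 4.251 ms.
Total proper time: τ_1 + 12.89 + 4.251 = 26.46, so τ_1 = 26.46 − 17.14 = 9.322 ms.
γ_1 = 46.83/9.322 = 5.023; β = √(1 − 1/γ²) = √0.9604.

β = 0.980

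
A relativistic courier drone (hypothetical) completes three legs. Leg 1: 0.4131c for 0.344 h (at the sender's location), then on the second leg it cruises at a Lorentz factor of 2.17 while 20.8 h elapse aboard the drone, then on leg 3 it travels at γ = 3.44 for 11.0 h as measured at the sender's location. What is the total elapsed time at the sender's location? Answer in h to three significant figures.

Δt = 56.5 h

Leg 1: 0.344 h is already measured at the sender's location.
Leg 2: γ = 2.17; Δt_2 = 2.170 × 20.8 = 45.14 h.
Leg 3: 11.0 h is already measured at the sender's location.
Total: 0.3440 + 45.14 + 11.00 h.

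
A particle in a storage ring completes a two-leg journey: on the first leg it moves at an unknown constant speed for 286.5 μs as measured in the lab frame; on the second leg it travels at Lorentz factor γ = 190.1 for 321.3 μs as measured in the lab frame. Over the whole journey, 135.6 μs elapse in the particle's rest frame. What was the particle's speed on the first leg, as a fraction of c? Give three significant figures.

Leg 1: speed unknown; τ_1 = 286.5/γ_1.
Leg 2: γ = 190.1; τ_2 = 321.3/190.1 = 1.690 μs.
Total proper time: τ_1 + 1.690 = 135.6, so τ_1 = 135.6 − 1.690 = 133.9 μs.
γ_1 = 286.5/133.9 = 2.139; β = √(1 − 1/γ²) = √0.7815.

β = 0.884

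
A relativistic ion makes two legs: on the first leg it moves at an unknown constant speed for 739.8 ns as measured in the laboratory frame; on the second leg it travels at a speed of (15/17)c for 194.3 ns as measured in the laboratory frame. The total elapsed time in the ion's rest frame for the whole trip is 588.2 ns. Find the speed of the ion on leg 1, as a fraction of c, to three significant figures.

β = 0.741

Leg 1: speed unknown; τ_1 = 739.8/γ_1.
Leg 2: γ = 1/√(1 − (15/17)²) = 17/8 = 2.125; τ_2 = 194.3/2.125 = 91.44 ns.
Total proper time: τ_1 + 91.44 = 588.2, so τ_1 = 588.2 − 91.44 = 496.8 ns.
γ_1 = 739.8/496.8 = 1.489; β = √(1 − 1/γ²) = √0.5491.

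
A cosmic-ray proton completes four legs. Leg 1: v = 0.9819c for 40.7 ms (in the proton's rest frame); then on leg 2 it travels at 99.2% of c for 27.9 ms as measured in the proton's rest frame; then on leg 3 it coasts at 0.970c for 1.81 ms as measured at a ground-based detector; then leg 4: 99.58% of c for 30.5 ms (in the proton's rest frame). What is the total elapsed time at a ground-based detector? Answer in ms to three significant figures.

Leg 1: γ = 1/√(1 − 0.9819²) = 1/√0.03587 = 5.280; Δt_1 = 5.280 × 40.7 = 214.9 ms.
Leg 2: β = 0.992; γ = 1/√(1 − 0.992²) = 1/√0.01594 = 7.922; Δt_2 = 7.922 × 27.9 = 221.0 ms.
Leg 3: 1.81 ms is already measured at a ground-based detector.
Leg 4: β = 0.9958; γ = 1/√(1 − 0.9958²) = 1/√0.008382 = 10.92; Δt_4 = 10.92 × 30.5 = 333.1 ms.
Total: 214.9 + 221.0 + 1.810 + 333.1 ms.

Δt = 771 ms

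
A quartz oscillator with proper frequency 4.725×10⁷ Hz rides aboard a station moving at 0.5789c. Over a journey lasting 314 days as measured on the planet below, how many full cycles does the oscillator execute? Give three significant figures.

γ = 1/√(1 − 0.5789²) = 1/√0.6649 = 1.226
The oscillator's own cycle count is N = f × τ where τ is the proper time aboard the station. τ = Δt/γ = 314/1.226 = 256.0 days = 2.212×10⁷ s.
N = 4.725×10⁷ × 2.212×10⁷ = 1.045×10¹⁵.

N = 1.05×10¹⁵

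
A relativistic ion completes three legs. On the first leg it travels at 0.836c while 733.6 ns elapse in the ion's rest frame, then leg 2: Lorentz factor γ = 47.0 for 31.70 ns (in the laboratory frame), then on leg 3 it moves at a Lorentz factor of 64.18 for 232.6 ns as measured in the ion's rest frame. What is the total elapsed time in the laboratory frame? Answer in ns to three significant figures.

Δt = 1.63×10⁴ ns

Leg 1: γ = 1/√(1 − 0.836²) = 1/√0.3011 = 1.822; Δt_1 = 1.822 × 733.6 = 1337 ns.
Leg 2: 31.70 ns is already measured in the laboratory frame.
Leg 3: γ = 64.18; Δt_3 = 64.18 × 232.6 = 1.493×10⁴ ns.
Total: 1337 + 31.70 + 1.493×10⁴ ns.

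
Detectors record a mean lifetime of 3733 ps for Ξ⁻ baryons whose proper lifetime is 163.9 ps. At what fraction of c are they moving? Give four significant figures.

β = 0.9990

γ = Δt/τ₀ = 3733/163.9 = 22.78
β = √(1 − 1/γ²) = √(1 − 0.001928) = √0.9981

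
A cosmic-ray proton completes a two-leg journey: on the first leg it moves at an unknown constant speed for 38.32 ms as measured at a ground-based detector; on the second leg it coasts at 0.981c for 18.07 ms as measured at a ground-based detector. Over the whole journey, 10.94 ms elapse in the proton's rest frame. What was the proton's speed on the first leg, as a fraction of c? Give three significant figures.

Leg 1: speed unknown; τ_1 = 38.32/γ_1.
Leg 2: γ = 1/√(1 − 0.981²) = 1/√0.03764 = 5.154; τ_2 = 18.07/5.154 = 3.506 ms.
Total proper time: τ_1 + 3.506 = 10.94, so τ_1 = 10.94 − 3.506 = 7.434 ms.
γ_1 = 38.32/7.434 = 5.155; β = √(1 − 1/γ²) = √0.9624.

β = 0.981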